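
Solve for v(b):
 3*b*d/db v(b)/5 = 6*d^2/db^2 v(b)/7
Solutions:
 v(b) = C1 + C2*erfi(sqrt(35)*b/10)


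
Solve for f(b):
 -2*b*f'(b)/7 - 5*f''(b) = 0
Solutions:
 f(b) = C1 + C2*erf(sqrt(35)*b/35)


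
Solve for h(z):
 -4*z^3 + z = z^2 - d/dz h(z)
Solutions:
 h(z) = C1 + z^4 + z^3/3 - z^2/2


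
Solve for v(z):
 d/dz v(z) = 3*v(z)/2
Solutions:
 v(z) = C1*exp(3*z/2)


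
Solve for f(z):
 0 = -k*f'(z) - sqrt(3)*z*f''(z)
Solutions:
 f(z) = C1 + z^(-sqrt(3)*re(k)/3 + 1)*(C2*sin(sqrt(3)*log(z)*Abs(im(k))/3) + C3*cos(sqrt(3)*log(z)*im(k)/3))


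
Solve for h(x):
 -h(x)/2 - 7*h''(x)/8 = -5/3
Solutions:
 h(x) = C1*sin(2*sqrt(7)*x/7) + C2*cos(2*sqrt(7)*x/7) + 10/3


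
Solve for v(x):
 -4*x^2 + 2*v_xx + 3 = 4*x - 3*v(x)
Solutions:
 v(x) = C1*sin(sqrt(6)*x/2) + C2*cos(sqrt(6)*x/2) + 4*x^2/3 + 4*x/3 - 25/9


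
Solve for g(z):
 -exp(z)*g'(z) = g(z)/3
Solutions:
 g(z) = C1*exp(exp(-z)/3)


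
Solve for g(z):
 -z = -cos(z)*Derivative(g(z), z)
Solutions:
 g(z) = C1 + Integral(z/cos(z), z)


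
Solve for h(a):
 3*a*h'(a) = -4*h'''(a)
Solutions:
 h(a) = C1 + Integral(C2*airyai(-6^(1/3)*a/2) + C3*airybi(-6^(1/3)*a/2), a)


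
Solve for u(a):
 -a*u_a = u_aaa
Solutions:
 u(a) = C1 + Integral(C2*airyai(-a) + C3*airybi(-a), a)


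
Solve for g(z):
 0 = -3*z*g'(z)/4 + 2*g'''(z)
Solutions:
 g(z) = C1 + Integral(C2*airyai(3^(1/3)*z/2) + C3*airybi(3^(1/3)*z/2), z)


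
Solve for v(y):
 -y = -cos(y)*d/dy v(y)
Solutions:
 v(y) = C1 + Integral(y/cos(y), y)


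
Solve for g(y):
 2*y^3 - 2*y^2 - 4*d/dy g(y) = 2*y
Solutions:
 g(y) = C1 + y^4/8 - y^3/6 - y^2/4


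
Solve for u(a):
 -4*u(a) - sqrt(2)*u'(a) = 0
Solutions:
 u(a) = C1*exp(-2*sqrt(2)*a)


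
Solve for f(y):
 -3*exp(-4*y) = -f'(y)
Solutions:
 f(y) = C1 - 3*exp(-4*y)/4


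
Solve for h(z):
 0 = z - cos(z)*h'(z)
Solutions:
 h(z) = C1 + Integral(z/cos(z), z)


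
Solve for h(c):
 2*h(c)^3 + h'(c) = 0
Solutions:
 h(c) = -sqrt(2)*sqrt(-1/(C1 - 2*c))/2
 h(c) = sqrt(2)*sqrt(-1/(C1 - 2*c))/2


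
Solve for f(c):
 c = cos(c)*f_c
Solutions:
 f(c) = C1 + Integral(c/cos(c), c)


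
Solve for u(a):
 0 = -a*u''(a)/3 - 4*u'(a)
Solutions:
 u(a) = C1 + C2/a^11


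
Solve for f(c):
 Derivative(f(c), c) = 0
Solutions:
 f(c) = C1


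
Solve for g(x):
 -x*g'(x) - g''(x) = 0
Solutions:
 g(x) = C1 + C2*erf(sqrt(2)*x/2)


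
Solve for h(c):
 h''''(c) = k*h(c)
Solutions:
 h(c) = C1*exp(-c*k^(1/4)) + C2*exp(c*k^(1/4)) + C3*exp(-I*c*k^(1/4)) + C4*exp(I*c*k^(1/4))


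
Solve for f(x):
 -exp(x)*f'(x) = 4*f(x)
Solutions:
 f(x) = C1*exp(4*exp(-x))


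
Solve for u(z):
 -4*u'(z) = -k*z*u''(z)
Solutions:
 u(z) = C1 + z^(((re(k) + 4)*re(k) + im(k)^2)/(re(k)^2 + im(k)^2))*(C2*sin(4*log(z)*Abs(im(k))/(re(k)^2 + im(k)^2)) + C3*cos(4*log(z)*im(k)/(re(k)^2 + im(k)^2)))


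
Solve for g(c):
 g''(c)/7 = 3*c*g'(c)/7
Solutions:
 g(c) = C1 + C2*erfi(sqrt(6)*c/2)


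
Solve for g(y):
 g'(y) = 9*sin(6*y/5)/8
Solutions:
 g(y) = C1 - 15*cos(6*y/5)/16


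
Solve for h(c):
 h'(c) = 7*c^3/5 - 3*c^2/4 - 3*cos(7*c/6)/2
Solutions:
 h(c) = C1 + 7*c^4/20 - c^3/4 - 9*sin(7*c/6)/7


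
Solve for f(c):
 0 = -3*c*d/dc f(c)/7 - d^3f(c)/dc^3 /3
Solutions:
 f(c) = C1 + Integral(C2*airyai(-21^(2/3)*c/7) + C3*airybi(-21^(2/3)*c/7), c)


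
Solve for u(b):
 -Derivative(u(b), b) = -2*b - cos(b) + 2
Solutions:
 u(b) = C1 + b^2 - 2*b + sin(b)


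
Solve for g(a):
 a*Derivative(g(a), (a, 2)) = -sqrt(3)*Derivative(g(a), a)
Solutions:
 g(a) = C1 + C2*a^(1 - sqrt(3))


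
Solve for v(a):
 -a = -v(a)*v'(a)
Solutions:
 v(a) = -sqrt(C1 + a^2)
 v(a) = sqrt(C1 + a^2)


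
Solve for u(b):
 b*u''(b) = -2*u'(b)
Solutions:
 u(b) = C1 + C2/b


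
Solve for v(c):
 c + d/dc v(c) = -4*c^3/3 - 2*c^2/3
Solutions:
 v(c) = C1 - c^4/3 - 2*c^3/9 - c^2/2


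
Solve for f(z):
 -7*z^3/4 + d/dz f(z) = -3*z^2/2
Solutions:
 f(z) = C1 + 7*z^4/16 - z^3/2


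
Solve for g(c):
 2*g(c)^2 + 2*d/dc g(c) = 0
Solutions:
 g(c) = 1/(C1 + c)


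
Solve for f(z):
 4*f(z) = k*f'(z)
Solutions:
 f(z) = C1*exp(4*z/k)


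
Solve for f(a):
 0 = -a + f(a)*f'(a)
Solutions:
 f(a) = -sqrt(C1 + a^2)
 f(a) = sqrt(C1 + a^2)


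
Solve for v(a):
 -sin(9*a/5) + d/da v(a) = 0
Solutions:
 v(a) = C1 - 5*cos(9*a/5)/9


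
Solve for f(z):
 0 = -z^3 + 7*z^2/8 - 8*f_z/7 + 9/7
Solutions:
 f(z) = C1 - 7*z^4/32 + 49*z^3/192 + 9*z/8


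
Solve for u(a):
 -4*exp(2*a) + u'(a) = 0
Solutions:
 u(a) = C1 + 2*exp(2*a)


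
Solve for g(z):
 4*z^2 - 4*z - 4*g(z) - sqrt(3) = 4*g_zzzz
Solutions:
 g(z) = z^2 - z + (C1*sin(sqrt(2)*z/2) + C2*cos(sqrt(2)*z/2))*exp(-sqrt(2)*z/2) + (C3*sin(sqrt(2)*z/2) + C4*cos(sqrt(2)*z/2))*exp(sqrt(2)*z/2) - sqrt(3)/4


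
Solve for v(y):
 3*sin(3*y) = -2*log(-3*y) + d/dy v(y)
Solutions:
 v(y) = C1 + 2*y*log(-y) - 2*y + 2*y*log(3) - cos(3*y)


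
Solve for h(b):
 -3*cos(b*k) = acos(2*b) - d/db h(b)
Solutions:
 h(b) = C1 + b*acos(2*b) - sqrt(1 - 4*b^2)/2 + 3*Piecewise((sin(b*k)/k, Ne(k, 0)), (b, True))


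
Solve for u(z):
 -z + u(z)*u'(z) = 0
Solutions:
 u(z) = -sqrt(C1 + z^2)
 u(z) = sqrt(C1 + z^2)


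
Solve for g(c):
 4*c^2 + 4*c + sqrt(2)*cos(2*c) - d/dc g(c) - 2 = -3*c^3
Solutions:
 g(c) = C1 + 3*c^4/4 + 4*c^3/3 + 2*c^2 - 2*c + sqrt(2)*sin(2*c)/2


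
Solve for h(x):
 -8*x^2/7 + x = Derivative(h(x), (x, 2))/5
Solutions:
 h(x) = C1 + C2*x - 10*x^4/21 + 5*x^3/6


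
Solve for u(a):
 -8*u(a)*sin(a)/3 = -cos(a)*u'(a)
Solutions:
 u(a) = C1/cos(a)^(8/3)


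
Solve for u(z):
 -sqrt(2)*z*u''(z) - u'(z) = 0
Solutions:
 u(z) = C1 + C2*z^(1 - sqrt(2)/2)


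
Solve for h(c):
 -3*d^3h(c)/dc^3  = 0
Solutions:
 h(c) = C1 + C2*c + C3*c^2


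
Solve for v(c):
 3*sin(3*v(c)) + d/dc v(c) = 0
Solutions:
 v(c) = -acos((-C1 - exp(18*c))/(C1 - exp(18*c)))/3 + 2*pi/3
 v(c) = acos((-C1 - exp(18*c))/(C1 - exp(18*c)))/3


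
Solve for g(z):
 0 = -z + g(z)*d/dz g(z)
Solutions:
 g(z) = -sqrt(C1 + z^2)
 g(z) = sqrt(C1 + z^2)


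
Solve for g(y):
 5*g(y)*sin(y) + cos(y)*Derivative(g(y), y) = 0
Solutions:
 g(y) = C1*cos(y)^5


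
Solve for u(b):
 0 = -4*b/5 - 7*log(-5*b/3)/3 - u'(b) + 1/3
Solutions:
 u(b) = C1 - 2*b^2/5 - 7*b*log(-b)/3 + b*(-7*log(5) + 7*log(3) + 8)/3


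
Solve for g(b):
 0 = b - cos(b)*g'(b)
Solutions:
 g(b) = C1 + Integral(b/cos(b), b)


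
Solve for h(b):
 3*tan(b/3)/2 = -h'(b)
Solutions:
 h(b) = C1 + 9*log(cos(b/3))/2


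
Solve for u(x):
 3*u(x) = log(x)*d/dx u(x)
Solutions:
 u(x) = C1*exp(3*li(x))


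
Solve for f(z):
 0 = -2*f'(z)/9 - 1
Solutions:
 f(z) = C1 - 9*z/2


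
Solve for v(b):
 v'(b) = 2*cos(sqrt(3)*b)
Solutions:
 v(b) = C1 + 2*sqrt(3)*sin(sqrt(3)*b)/3


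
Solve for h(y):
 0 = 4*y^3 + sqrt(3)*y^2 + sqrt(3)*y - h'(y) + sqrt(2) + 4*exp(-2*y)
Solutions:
 h(y) = C1 + y^4 + sqrt(3)*y^3/3 + sqrt(3)*y^2/2 + sqrt(2)*y - 2*exp(-2*y)


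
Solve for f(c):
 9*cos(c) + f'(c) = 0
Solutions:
 f(c) = C1 - 9*sin(c)


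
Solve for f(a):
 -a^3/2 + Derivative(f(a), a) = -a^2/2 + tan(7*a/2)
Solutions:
 f(a) = C1 + a^4/8 - a^3/6 - 2*log(cos(7*a/2))/7


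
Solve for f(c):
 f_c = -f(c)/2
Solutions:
 f(c) = C1*exp(-c/2)


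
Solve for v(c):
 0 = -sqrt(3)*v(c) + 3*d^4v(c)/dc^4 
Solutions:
 v(c) = C1*exp(-3^(7/8)*c/3) + C2*exp(3^(7/8)*c/3) + C3*sin(3^(7/8)*c/3) + C4*cos(3^(7/8)*c/3)


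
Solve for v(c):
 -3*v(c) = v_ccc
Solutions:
 v(c) = C3*exp(-3^(1/3)*c) + (C1*sin(3^(5/6)*c/2) + C2*cos(3^(5/6)*c/2))*exp(3^(1/3)*c/2)


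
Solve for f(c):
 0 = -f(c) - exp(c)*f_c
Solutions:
 f(c) = C1*exp(exp(-c))


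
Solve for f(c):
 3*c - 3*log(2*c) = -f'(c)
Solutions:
 f(c) = C1 - 3*c^2/2 + 3*c*log(c) - 3*c + c*log(8)


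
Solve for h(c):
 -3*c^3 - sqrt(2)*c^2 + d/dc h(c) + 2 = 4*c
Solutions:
 h(c) = C1 + 3*c^4/4 + sqrt(2)*c^3/3 + 2*c^2 - 2*c


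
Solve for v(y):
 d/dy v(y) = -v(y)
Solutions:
 v(y) = C1*exp(-y)


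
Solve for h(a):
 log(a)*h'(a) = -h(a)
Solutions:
 h(a) = C1*exp(-li(a))


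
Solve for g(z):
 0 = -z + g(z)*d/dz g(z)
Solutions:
 g(z) = -sqrt(C1 + z^2)
 g(z) = sqrt(C1 + z^2)


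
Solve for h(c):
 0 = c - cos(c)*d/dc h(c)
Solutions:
 h(c) = C1 + Integral(c/cos(c), c)


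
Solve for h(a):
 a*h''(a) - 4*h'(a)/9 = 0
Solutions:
 h(a) = C1 + C2*a^(13/9)


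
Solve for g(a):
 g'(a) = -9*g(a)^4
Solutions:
 g(a) = (-3^(2/3) - 3*3^(1/6)*I)*(1/(C1 + 9*a))^(1/3)/6
 g(a) = (-3^(2/3) + 3*3^(1/6)*I)*(1/(C1 + 9*a))^(1/3)/6
 g(a) = (1/(C1 + 27*a))^(1/3)


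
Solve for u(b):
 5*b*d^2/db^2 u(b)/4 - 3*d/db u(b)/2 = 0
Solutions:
 u(b) = C1 + C2*b^(11/5)


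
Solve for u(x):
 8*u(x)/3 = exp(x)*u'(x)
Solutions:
 u(x) = C1*exp(-8*exp(-x)/3)


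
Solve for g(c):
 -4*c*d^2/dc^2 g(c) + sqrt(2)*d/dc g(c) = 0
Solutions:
 g(c) = C1 + C2*c^(sqrt(2)/4 + 1)


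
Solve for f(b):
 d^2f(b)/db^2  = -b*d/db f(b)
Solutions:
 f(b) = C1 + C2*erf(sqrt(2)*b/2)


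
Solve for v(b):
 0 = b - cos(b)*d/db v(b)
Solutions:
 v(b) = C1 + Integral(b/cos(b), b)


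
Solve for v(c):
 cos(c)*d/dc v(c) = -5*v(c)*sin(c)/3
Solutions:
 v(c) = C1*cos(c)^(5/3)


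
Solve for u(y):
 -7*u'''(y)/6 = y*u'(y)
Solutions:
 u(y) = C1 + Integral(C2*airyai(-6^(1/3)*7^(2/3)*y/7) + C3*airybi(-6^(1/3)*7^(2/3)*y/7), y)


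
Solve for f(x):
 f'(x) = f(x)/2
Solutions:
 f(x) = C1*exp(x/2)


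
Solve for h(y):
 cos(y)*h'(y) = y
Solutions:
 h(y) = C1 + Integral(y/cos(y), y)


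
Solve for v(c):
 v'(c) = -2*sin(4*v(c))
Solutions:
 v(c) = -acos((-C1 - exp(16*c))/(C1 - exp(16*c)))/4 + pi/2
 v(c) = acos((-C1 - exp(16*c))/(C1 - exp(16*c)))/4


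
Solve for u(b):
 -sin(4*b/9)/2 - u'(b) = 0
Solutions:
 u(b) = C1 + 9*cos(4*b/9)/8


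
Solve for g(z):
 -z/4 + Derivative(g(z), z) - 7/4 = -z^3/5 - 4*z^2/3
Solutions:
 g(z) = C1 - z^4/20 - 4*z^3/9 + z^2/8 + 7*z/4


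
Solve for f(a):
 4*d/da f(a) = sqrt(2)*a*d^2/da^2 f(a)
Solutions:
 f(a) = C1 + C2*a^(1 + 2*sqrt(2))


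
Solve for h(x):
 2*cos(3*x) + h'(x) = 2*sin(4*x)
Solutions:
 h(x) = C1 - 2*sin(3*x)/3 - cos(4*x)/2


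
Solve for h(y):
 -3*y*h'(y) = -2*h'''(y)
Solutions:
 h(y) = C1 + Integral(C2*airyai(2^(2/3)*3^(1/3)*y/2) + C3*airybi(2^(2/3)*3^(1/3)*y/2), y)


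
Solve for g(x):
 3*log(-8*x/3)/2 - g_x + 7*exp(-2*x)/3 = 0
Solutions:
 g(x) = C1 + 3*x*log(-x)/2 + 3*x*(-log(3) - 1 + 3*log(2))/2 - 7*exp(-2*x)/6


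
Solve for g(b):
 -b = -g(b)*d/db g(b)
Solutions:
 g(b) = -sqrt(C1 + b^2)
 g(b) = sqrt(C1 + b^2)


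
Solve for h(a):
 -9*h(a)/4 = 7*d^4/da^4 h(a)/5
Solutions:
 h(a) = (C1*sin(sqrt(3)*5^(1/4)*7^(3/4)*a/14) + C2*cos(sqrt(3)*5^(1/4)*7^(3/4)*a/14))*exp(-sqrt(3)*5^(1/4)*7^(3/4)*a/14) + (C3*sin(sqrt(3)*5^(1/4)*7^(3/4)*a/14) + C4*cos(sqrt(3)*5^(1/4)*7^(3/4)*a/14))*exp(sqrt(3)*5^(1/4)*7^(3/4)*a/14)


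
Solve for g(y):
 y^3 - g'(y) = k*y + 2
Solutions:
 g(y) = C1 - k*y^2/2 + y^4/4 - 2*y


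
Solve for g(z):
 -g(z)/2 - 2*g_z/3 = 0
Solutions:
 g(z) = C1*exp(-3*z/4)


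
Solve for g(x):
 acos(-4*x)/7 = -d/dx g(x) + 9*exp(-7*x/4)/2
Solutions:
 g(x) = C1 - x*acos(-4*x)/7 - sqrt(1 - 16*x^2)/28 - 18*exp(-7*x/4)/7


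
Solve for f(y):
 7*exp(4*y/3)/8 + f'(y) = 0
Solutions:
 f(y) = C1 - 21*exp(4*y/3)/32


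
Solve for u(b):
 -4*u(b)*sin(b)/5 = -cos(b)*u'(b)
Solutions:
 u(b) = C1/cos(b)^(4/5)


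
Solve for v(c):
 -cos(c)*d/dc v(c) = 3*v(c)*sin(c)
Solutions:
 v(c) = C1*cos(c)^3


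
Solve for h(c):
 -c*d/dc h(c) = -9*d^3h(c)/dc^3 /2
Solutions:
 h(c) = C1 + Integral(C2*airyai(6^(1/3)*c/3) + C3*airybi(6^(1/3)*c/3), c)


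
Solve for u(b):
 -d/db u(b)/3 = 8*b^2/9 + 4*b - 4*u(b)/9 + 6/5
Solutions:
 u(b) = C1*exp(4*b/3) + 2*b^2 + 12*b + 117/10


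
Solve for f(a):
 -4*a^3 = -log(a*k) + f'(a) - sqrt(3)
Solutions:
 f(a) = C1 - a^4 + a*log(a*k) + a*(-1 + sqrt(3))


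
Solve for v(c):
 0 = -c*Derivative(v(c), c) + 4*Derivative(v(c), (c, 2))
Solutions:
 v(c) = C1 + C2*erfi(sqrt(2)*c/4)


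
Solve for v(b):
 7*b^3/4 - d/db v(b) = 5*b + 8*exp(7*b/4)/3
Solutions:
 v(b) = C1 + 7*b^4/16 - 5*b^2/2 - 32*exp(7*b/4)/21


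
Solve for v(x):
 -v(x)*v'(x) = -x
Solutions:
 v(x) = -sqrt(C1 + x^2)
 v(x) = sqrt(C1 + x^2)


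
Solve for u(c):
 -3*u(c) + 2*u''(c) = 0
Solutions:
 u(c) = C1*exp(-sqrt(6)*c/2) + C2*exp(sqrt(6)*c/2)


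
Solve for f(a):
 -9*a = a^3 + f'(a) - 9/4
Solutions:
 f(a) = C1 - a^4/4 - 9*a^2/2 + 9*a/4


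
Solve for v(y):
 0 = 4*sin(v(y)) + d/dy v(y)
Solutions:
 v(y) = -acos((-C1 - exp(8*y))/(C1 - exp(8*y))) + 2*pi
 v(y) = acos((-C1 - exp(8*y))/(C1 - exp(8*y)))


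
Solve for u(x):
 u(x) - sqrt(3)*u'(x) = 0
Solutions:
 u(x) = C1*exp(sqrt(3)*x/3)


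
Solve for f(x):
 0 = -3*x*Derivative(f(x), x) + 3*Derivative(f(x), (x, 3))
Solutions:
 f(x) = C1 + Integral(C2*airyai(x) + C3*airybi(x), x)


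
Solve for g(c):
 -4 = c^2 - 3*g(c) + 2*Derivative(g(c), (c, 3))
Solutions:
 g(c) = C3*exp(2^(2/3)*3^(1/3)*c/2) + c^2/3 + (C1*sin(2^(2/3)*3^(5/6)*c/4) + C2*cos(2^(2/3)*3^(5/6)*c/4))*exp(-2^(2/3)*3^(1/3)*c/4) + 4/3


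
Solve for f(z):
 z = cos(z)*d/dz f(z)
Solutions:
 f(z) = C1 + Integral(z/cos(z), z)


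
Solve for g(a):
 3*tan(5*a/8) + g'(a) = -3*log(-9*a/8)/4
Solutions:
 g(a) = C1 - 3*a*log(-a)/4 - 3*a*log(3)/2 + 3*a/4 + 9*a*log(2)/4 + 24*log(cos(5*a/8))/5


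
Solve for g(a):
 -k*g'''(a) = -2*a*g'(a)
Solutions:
 g(a) = C1 + Integral(C2*airyai(2^(1/3)*a*(1/k)^(1/3)) + C3*airybi(2^(1/3)*a*(1/k)^(1/3)), a)


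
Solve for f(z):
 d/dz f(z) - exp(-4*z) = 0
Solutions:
 f(z) = C1 - exp(-4*z)/4


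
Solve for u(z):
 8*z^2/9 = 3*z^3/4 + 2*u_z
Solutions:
 u(z) = C1 - 3*z^4/32 + 4*z^3/27


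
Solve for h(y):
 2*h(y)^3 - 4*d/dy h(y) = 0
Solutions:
 h(y) = -sqrt(-1/(C1 + y))
 h(y) = sqrt(-1/(C1 + y))


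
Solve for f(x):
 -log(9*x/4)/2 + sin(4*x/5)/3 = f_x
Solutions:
 f(x) = C1 - x*log(x)/2 - x*log(3) + x/2 + x*log(2) - 5*cos(4*x/5)/12


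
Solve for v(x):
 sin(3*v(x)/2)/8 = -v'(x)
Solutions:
 x/8 + log(cos(3*v(x)/2) - 1)/3 - log(cos(3*v(x)/2) + 1)/3 = C1


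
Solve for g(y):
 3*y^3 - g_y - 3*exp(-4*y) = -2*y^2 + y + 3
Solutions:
 g(y) = C1 + 3*y^4/4 + 2*y^3/3 - y^2/2 - 3*y + 3*exp(-4*y)/4


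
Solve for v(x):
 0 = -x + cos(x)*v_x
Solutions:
 v(x) = C1 + Integral(x/cos(x), x)


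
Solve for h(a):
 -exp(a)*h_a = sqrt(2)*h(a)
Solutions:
 h(a) = C1*exp(sqrt(2)*exp(-a))


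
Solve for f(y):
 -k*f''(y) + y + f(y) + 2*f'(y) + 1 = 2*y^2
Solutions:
 f(y) = C1*exp(y*(1 - sqrt(k + 1))/k) + C2*exp(y*(sqrt(k + 1) + 1)/k) + 4*k + 2*y^2 - 9*y + 17


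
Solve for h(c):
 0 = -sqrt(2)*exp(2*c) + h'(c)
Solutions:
 h(c) = C1 + sqrt(2)*exp(2*c)/2


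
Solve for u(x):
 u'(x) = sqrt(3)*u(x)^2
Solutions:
 u(x) = -1/(C1 + sqrt(3)*x)


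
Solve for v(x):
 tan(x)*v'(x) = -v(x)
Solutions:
 v(x) = C1/sin(x)


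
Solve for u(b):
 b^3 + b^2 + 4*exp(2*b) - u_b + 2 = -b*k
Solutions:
 u(b) = C1 + b^4/4 + b^3/3 + b^2*k/2 + 2*b + 2*exp(2*b)


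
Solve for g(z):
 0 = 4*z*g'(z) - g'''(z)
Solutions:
 g(z) = C1 + Integral(C2*airyai(2^(2/3)*z) + C3*airybi(2^(2/3)*z), z)


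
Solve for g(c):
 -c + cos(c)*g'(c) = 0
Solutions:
 g(c) = C1 + Integral(c/cos(c), c)


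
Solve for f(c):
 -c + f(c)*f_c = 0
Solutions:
 f(c) = -sqrt(C1 + c^2)
 f(c) = sqrt(C1 + c^2)


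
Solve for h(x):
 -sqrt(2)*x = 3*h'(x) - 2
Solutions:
 h(x) = C1 - sqrt(2)*x^2/6 + 2*x/3


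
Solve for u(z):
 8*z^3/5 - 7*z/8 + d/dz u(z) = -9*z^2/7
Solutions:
 u(z) = C1 - 2*z^4/5 - 3*z^3/7 + 7*z^2/16


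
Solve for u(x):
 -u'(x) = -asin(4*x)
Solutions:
 u(x) = C1 + x*asin(4*x) + sqrt(1 - 16*x^2)/4


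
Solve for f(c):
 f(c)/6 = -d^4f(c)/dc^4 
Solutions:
 f(c) = (C1*sin(2^(1/4)*3^(3/4)*c/6) + C2*cos(2^(1/4)*3^(3/4)*c/6))*exp(-2^(1/4)*3^(3/4)*c/6) + (C3*sin(2^(1/4)*3^(3/4)*c/6) + C4*cos(2^(1/4)*3^(3/4)*c/6))*exp(2^(1/4)*3^(3/4)*c/6)


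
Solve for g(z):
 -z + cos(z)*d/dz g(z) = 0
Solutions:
 g(z) = C1 + Integral(z/cos(z), z)


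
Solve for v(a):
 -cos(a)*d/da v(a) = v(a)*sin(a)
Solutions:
 v(a) = C1*cos(a)


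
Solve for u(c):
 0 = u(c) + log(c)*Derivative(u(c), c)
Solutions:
 u(c) = C1*exp(-li(c))


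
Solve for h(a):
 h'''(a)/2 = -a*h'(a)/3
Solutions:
 h(a) = C1 + Integral(C2*airyai(-2^(1/3)*3^(2/3)*a/3) + C3*airybi(-2^(1/3)*3^(2/3)*a/3), a)


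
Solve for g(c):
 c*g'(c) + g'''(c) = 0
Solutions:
 g(c) = C1 + Integral(C2*airyai(-c) + C3*airybi(-c), c)


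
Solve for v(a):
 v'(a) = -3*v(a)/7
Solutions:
 v(a) = C1*exp(-3*a/7)


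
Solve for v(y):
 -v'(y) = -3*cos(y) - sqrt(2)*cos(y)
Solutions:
 v(y) = C1 + sqrt(2)*sin(y) + 3*sin(y)


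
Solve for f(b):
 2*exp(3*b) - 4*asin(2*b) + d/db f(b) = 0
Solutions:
 f(b) = C1 + 4*b*asin(2*b) + 2*sqrt(1 - 4*b^2) - 2*exp(3*b)/3


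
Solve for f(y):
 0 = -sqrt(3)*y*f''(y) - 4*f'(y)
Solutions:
 f(y) = C1 + C2*y^(1 - 4*sqrt(3)/3)


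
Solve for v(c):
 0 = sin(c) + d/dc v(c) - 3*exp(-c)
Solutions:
 v(c) = C1 + cos(c) - 3*exp(-c)


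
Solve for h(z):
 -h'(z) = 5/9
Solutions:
 h(z) = C1 - 5*z/9


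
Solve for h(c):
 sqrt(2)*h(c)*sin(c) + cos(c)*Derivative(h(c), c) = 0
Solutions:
 h(c) = C1*cos(c)^(sqrt(2))


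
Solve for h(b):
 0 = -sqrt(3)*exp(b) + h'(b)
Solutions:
 h(b) = C1 + sqrt(3)*exp(b)


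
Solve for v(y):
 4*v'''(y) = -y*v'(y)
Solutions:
 v(y) = C1 + Integral(C2*airyai(-2^(1/3)*y/2) + C3*airybi(-2^(1/3)*y/2), y)


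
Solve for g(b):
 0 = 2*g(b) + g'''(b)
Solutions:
 g(b) = C3*exp(-2^(1/3)*b) + (C1*sin(2^(1/3)*sqrt(3)*b/2) + C2*cos(2^(1/3)*sqrt(3)*b/2))*exp(2^(1/3)*b/2)


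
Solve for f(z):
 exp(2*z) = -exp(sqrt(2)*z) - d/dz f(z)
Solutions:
 f(z) = C1 - exp(2*z)/2 - sqrt(2)*exp(sqrt(2)*z)/2


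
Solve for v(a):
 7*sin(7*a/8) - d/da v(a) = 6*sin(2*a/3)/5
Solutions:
 v(a) = C1 + 9*cos(2*a/3)/5 - 8*cos(7*a/8)


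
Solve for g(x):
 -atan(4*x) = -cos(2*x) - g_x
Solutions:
 g(x) = C1 + x*atan(4*x) - log(16*x^2 + 1)/8 - sin(2*x)/2


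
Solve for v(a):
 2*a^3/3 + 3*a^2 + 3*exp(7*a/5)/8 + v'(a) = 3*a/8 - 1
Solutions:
 v(a) = C1 - a^4/6 - a^3 + 3*a^2/16 - a - 15*exp(7*a/5)/56


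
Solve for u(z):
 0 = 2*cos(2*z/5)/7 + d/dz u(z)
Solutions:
 u(z) = C1 - 5*sin(2*z/5)/7


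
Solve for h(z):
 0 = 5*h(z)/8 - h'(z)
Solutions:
 h(z) = C1*exp(5*z/8)


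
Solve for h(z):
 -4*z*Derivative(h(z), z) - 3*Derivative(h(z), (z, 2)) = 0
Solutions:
 h(z) = C1 + C2*erf(sqrt(6)*z/3)


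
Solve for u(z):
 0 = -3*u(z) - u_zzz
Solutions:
 u(z) = C3*exp(-3^(1/3)*z) + (C1*sin(3^(5/6)*z/2) + C2*cos(3^(5/6)*z/2))*exp(3^(1/3)*z/2)


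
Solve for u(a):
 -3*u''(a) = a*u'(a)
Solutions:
 u(a) = C1 + C2*erf(sqrt(6)*a/6)


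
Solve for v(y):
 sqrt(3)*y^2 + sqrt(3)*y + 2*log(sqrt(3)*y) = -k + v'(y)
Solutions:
 v(y) = C1 + k*y + sqrt(3)*y^3/3 + sqrt(3)*y^2/2 + 2*y*log(y) - 2*y + y*log(3)


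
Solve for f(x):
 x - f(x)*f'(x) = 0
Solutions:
 f(x) = -sqrt(C1 + x^2)
 f(x) = sqrt(C1 + x^2)


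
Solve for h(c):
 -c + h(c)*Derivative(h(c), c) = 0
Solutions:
 h(c) = -sqrt(C1 + c^2)
 h(c) = sqrt(C1 + c^2)


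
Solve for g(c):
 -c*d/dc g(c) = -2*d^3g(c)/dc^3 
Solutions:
 g(c) = C1 + Integral(C2*airyai(2^(2/3)*c/2) + C3*airybi(2^(2/3)*c/2), c)


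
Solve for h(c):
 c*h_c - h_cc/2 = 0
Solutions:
 h(c) = C1 + C2*erfi(c)


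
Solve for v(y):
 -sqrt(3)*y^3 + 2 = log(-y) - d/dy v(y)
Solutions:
 v(y) = C1 + sqrt(3)*y^4/4 + y*log(-y) - 3*y


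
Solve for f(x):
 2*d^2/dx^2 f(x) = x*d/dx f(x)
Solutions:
 f(x) = C1 + C2*erfi(x/2)


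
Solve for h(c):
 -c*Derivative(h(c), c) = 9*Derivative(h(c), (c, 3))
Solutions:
 h(c) = C1 + Integral(C2*airyai(-3^(1/3)*c/3) + C3*airybi(-3^(1/3)*c/3), c)


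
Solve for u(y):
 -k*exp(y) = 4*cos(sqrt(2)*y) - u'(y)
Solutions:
 u(y) = C1 + k*exp(y) + 2*sqrt(2)*sin(sqrt(2)*y)


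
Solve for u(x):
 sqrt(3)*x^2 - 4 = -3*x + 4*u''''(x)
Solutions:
 u(x) = C1 + C2*x + C3*x^2 + C4*x^3 + sqrt(3)*x^6/1440 + x^5/160 - x^4/24


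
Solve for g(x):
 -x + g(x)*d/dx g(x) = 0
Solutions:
 g(x) = -sqrt(C1 + x^2)
 g(x) = sqrt(C1 + x^2)


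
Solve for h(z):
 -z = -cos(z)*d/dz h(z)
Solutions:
 h(z) = C1 + Integral(z/cos(z), z)


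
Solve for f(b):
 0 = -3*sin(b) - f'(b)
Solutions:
 f(b) = C1 + 3*cos(b)


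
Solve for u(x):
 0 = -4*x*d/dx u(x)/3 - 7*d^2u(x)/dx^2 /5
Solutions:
 u(x) = C1 + C2*erf(sqrt(210)*x/21)


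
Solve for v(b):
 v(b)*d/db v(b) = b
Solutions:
 v(b) = -sqrt(C1 + b^2)
 v(b) = sqrt(C1 + b^2)


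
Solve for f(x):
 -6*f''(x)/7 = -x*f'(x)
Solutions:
 f(x) = C1 + C2*erfi(sqrt(21)*x/6)


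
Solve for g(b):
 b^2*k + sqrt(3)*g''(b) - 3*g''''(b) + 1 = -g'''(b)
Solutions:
 g(b) = C1 + C2*b + C3*exp(b*(1 - sqrt(1 + 12*sqrt(3)))/6) + C4*exp(b*(1 + sqrt(1 + 12*sqrt(3)))/6) - sqrt(3)*b^4*k/36 + b^3*k/9 + b^2*(-k - sqrt(3)*k/9 - sqrt(3)/6)


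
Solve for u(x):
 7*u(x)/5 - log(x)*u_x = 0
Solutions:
 u(x) = C1*exp(7*li(x)/5)


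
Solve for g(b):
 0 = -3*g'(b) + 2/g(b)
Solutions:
 g(b) = -sqrt(C1 + 12*b)/3
 g(b) = sqrt(C1 + 12*b)/3


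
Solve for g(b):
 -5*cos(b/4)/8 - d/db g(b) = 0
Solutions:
 g(b) = C1 - 5*sin(b/4)/2


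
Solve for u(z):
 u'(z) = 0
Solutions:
 u(z) = C1


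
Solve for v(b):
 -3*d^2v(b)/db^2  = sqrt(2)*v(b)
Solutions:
 v(b) = C1*sin(2^(1/4)*sqrt(3)*b/3) + C2*cos(2^(1/4)*sqrt(3)*b/3)


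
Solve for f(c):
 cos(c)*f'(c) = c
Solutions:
 f(c) = C1 + Integral(c/cos(c), c)


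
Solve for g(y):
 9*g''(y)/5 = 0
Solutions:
 g(y) = C1 + C2*y


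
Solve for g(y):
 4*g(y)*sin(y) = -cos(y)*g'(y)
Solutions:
 g(y) = C1*cos(y)^4


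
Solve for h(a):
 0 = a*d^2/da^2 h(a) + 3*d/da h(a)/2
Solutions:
 h(a) = C1 + C2/sqrt(a)


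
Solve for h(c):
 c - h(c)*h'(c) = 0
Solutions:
 h(c) = -sqrt(C1 + c^2)
 h(c) = sqrt(C1 + c^2)


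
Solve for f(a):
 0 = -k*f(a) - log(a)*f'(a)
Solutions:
 f(a) = C1*exp(-k*li(a))


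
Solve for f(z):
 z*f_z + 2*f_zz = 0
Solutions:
 f(z) = C1 + C2*erf(z/2)


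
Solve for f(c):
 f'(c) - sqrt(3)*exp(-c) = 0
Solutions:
 f(c) = C1 - sqrt(3)*exp(-c)


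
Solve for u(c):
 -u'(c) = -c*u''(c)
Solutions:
 u(c) = C1 + C2*c^2


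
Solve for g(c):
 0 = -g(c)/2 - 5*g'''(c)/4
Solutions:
 g(c) = C3*exp(-2^(1/3)*5^(2/3)*c/5) + (C1*sin(2^(1/3)*sqrt(3)*5^(2/3)*c/10) + C2*cos(2^(1/3)*sqrt(3)*5^(2/3)*c/10))*exp(2^(1/3)*5^(2/3)*c/10)


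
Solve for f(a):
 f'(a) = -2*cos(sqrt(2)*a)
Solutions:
 f(a) = C1 - sqrt(2)*sin(sqrt(2)*a)


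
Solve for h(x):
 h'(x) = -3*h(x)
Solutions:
 h(x) = C1*exp(-3*x)


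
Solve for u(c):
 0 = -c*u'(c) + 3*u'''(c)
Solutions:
 u(c) = C1 + Integral(C2*airyai(3^(2/3)*c/3) + C3*airybi(3^(2/3)*c/3), c)


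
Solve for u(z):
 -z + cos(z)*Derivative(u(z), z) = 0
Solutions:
 u(z) = C1 + Integral(z/cos(z), z)


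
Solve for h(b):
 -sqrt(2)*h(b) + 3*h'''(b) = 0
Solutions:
 h(b) = C3*exp(2^(1/6)*3^(2/3)*b/3) + (C1*sin(6^(1/6)*b/2) + C2*cos(6^(1/6)*b/2))*exp(-2^(1/6)*3^(2/3)*b/6)


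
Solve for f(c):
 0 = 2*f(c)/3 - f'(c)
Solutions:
 f(c) = C1*exp(2*c/3)


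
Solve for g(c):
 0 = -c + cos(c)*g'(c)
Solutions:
 g(c) = C1 + Integral(c/cos(c), c)


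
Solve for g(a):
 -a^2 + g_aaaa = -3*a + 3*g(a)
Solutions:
 g(a) = C1*exp(-3^(1/4)*a) + C2*exp(3^(1/4)*a) + C3*sin(3^(1/4)*a) + C4*cos(3^(1/4)*a) - a^2/3 + a


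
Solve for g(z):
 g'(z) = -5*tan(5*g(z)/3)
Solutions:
 g(z) = -3*asin(C1*exp(-25*z/3))/5 + 3*pi/5
 g(z) = 3*asin(C1*exp(-25*z/3))/5


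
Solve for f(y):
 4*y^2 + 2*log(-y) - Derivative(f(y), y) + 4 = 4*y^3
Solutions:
 f(y) = C1 - y^4 + 4*y^3/3 + 2*y*log(-y) + 2*y


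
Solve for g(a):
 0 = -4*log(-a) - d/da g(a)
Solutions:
 g(a) = C1 - 4*a*log(-a) + 4*a


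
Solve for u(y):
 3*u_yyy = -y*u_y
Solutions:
 u(y) = C1 + Integral(C2*airyai(-3^(2/3)*y/3) + C3*airybi(-3^(2/3)*y/3), y)


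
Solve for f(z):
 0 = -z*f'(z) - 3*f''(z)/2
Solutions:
 f(z) = C1 + C2*erf(sqrt(3)*z/3)


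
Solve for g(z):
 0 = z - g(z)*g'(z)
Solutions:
 g(z) = -sqrt(C1 + z^2)
 g(z) = sqrt(C1 + z^2)


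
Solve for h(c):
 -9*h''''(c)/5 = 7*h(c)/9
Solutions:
 h(c) = (C1*sin(sqrt(2)*35^(1/4)*c/6) + C2*cos(sqrt(2)*35^(1/4)*c/6))*exp(-sqrt(2)*35^(1/4)*c/6) + (C3*sin(sqrt(2)*35^(1/4)*c/6) + C4*cos(sqrt(2)*35^(1/4)*c/6))*exp(sqrt(2)*35^(1/4)*c/6)


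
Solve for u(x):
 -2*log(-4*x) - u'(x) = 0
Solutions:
 u(x) = C1 - 2*x*log(-x) + 2*x*(1 - 2*log(2))


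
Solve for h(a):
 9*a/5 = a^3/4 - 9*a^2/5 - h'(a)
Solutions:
 h(a) = C1 + a^4/16 - 3*a^3/5 - 9*a^2/10


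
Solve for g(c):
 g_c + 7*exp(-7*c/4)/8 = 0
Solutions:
 g(c) = C1 + exp(-7*c/4)/2


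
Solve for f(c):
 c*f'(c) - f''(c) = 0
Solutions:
 f(c) = C1 + C2*erfi(sqrt(2)*c/2)


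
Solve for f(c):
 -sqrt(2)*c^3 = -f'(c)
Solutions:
 f(c) = C1 + sqrt(2)*c^4/4


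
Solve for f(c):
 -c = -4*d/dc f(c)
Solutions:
 f(c) = C1 + c^2/8


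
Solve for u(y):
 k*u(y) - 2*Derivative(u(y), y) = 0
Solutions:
 u(y) = C1*exp(k*y/2)


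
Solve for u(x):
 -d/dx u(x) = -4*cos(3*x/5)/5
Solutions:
 u(x) = C1 + 4*sin(3*x/5)/3


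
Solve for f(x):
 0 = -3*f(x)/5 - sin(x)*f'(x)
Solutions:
 f(x) = C1*(cos(x) + 1)^(3/10)/(cos(x) - 1)^(3/10)


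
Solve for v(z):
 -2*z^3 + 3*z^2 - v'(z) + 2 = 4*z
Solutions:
 v(z) = C1 - z^4/2 + z^3 - 2*z^2 + 2*z


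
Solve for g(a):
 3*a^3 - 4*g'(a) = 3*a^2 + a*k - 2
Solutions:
 g(a) = C1 + 3*a^4/16 - a^3/4 - a^2*k/8 + a/2


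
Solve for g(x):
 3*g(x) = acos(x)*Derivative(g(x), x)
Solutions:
 g(x) = C1*exp(3*Integral(1/acos(x), x))


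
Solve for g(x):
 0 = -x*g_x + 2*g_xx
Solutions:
 g(x) = C1 + C2*erfi(x/2)


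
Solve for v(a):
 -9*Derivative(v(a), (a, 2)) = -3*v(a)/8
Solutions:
 v(a) = C1*exp(-sqrt(6)*a/12) + C2*exp(sqrt(6)*a/12)


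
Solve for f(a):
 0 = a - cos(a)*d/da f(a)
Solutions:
 f(a) = C1 + Integral(a/cos(a), a)


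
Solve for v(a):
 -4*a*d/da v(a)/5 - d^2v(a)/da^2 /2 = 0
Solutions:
 v(a) = C1 + C2*erf(2*sqrt(5)*a/5)


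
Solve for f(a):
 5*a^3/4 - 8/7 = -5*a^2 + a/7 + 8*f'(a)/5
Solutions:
 f(a) = C1 + 25*a^4/128 + 25*a^3/24 - 5*a^2/112 - 5*a/7


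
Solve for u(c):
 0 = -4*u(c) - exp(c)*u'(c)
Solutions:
 u(c) = C1*exp(4*exp(-c))


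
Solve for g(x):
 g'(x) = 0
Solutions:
 g(x) = C1


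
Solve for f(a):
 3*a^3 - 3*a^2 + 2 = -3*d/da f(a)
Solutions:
 f(a) = C1 - a^4/4 + a^3/3 - 2*a/3


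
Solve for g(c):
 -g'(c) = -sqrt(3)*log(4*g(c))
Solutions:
 -sqrt(3)*Integral(1/(log(_y) + 2*log(2)), (_y, g(c)))/3 = C1 - c


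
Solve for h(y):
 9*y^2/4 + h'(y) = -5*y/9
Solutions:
 h(y) = C1 - 3*y^3/4 - 5*y^2/18


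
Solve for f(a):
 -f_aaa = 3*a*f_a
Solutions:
 f(a) = C1 + Integral(C2*airyai(-3^(1/3)*a) + C3*airybi(-3^(1/3)*a), a)


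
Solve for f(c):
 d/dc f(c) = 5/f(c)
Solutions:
 f(c) = -sqrt(C1 + 10*c)
 f(c) = sqrt(C1 + 10*c)


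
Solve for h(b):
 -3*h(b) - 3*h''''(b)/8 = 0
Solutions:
 h(b) = (C1*sin(2^(1/4)*b) + C2*cos(2^(1/4)*b))*exp(-2^(1/4)*b) + (C3*sin(2^(1/4)*b) + C4*cos(2^(1/4)*b))*exp(2^(1/4)*b)


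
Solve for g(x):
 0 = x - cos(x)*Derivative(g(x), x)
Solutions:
 g(x) = C1 + Integral(x/cos(x), x)


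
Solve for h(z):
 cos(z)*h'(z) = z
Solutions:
 h(z) = C1 + Integral(z/cos(z), z)


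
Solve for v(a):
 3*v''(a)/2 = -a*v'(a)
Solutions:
 v(a) = C1 + C2*erf(sqrt(3)*a/3)


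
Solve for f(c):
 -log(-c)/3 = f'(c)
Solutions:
 f(c) = C1 - c*log(-c)/3 + c/3


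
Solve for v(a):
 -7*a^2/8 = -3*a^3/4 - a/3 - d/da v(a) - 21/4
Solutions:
 v(a) = C1 - 3*a^4/16 + 7*a^3/24 - a^2/6 - 21*a/4


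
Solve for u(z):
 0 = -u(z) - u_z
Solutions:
 u(z) = C1*exp(-z)


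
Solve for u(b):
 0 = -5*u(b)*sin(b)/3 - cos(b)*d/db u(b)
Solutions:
 u(b) = C1*cos(b)^(5/3)


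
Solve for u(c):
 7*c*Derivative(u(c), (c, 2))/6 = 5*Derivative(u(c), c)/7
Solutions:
 u(c) = C1 + C2*c^(79/49)


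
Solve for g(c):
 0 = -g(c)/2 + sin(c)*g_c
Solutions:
 g(c) = C1*(cos(c) - 1)^(1/4)/(cos(c) + 1)^(1/4)


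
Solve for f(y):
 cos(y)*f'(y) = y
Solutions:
 f(y) = C1 + Integral(y/cos(y), y)


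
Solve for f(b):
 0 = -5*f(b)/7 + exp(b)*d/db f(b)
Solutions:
 f(b) = C1*exp(-5*exp(-b)/7)


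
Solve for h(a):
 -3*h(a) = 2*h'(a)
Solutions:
 h(a) = C1*exp(-3*a/2)


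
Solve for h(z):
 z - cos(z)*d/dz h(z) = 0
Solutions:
 h(z) = C1 + Integral(z/cos(z), z)


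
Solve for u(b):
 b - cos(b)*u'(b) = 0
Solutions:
 u(b) = C1 + Integral(b/cos(b), b)


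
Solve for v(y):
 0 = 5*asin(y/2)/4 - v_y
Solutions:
 v(y) = C1 + 5*y*asin(y/2)/4 + 5*sqrt(4 - y^2)/4


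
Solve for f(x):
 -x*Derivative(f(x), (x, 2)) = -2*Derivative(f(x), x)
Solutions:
 f(x) = C1 + C2*x^3


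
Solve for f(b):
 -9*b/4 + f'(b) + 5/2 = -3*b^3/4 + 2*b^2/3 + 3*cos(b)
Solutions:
 f(b) = C1 - 3*b^4/16 + 2*b^3/9 + 9*b^2/8 - 5*b/2 + 3*sin(b)


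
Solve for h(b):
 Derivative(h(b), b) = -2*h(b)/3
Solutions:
 h(b) = C1*exp(-2*b/3)


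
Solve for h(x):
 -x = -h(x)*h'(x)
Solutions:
 h(x) = -sqrt(C1 + x^2)
 h(x) = sqrt(C1 + x^2)


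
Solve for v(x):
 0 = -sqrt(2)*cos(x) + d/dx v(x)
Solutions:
 v(x) = C1 + sqrt(2)*sin(x)


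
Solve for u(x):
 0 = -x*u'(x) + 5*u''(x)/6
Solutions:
 u(x) = C1 + C2*erfi(sqrt(15)*x/5)


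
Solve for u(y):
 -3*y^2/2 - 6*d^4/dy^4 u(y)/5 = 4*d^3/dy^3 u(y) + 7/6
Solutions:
 u(y) = C1 + C2*y + C3*y^2 + C4*exp(-10*y/3) - y^5/160 + 3*y^4/320 - 431*y^3/7200


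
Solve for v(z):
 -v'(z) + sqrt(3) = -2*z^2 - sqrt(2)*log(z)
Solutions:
 v(z) = C1 + 2*z^3/3 + sqrt(2)*z*log(z) - sqrt(2)*z + sqrt(3)*z


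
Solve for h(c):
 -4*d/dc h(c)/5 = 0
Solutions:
 h(c) = C1


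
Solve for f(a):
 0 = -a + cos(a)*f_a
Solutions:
 f(a) = C1 + Integral(a/cos(a), a)


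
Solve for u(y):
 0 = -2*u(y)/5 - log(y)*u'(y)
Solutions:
 u(y) = C1*exp(-2*li(y)/5)


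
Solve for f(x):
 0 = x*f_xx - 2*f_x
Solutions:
 f(x) = C1 + C2*x^3


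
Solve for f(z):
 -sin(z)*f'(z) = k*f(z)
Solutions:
 f(z) = C1*exp(k*(-log(cos(z) - 1) + log(cos(z) + 1))/2)


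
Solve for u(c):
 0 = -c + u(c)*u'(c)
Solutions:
 u(c) = -sqrt(C1 + c^2)
 u(c) = sqrt(C1 + c^2)


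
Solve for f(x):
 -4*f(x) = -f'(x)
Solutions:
 f(x) = C1*exp(4*x)


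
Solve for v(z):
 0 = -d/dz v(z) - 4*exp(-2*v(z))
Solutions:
 v(z) = log(-sqrt(C1 - 8*z))
 v(z) = log(C1 - 8*z)/2


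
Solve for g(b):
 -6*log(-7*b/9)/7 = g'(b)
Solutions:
 g(b) = C1 - 6*b*log(-b)/7 + 6*b*(-log(7) + 1 + 2*log(3))/7


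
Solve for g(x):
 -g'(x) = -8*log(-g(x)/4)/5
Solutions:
 -5*Integral(1/(log(-_y) - 2*log(2)), (_y, g(x)))/8 = C1 - x


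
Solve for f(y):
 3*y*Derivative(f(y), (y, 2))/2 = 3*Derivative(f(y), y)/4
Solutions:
 f(y) = C1 + C2*y^(3/2)


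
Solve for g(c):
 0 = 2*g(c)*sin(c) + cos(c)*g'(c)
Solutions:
 g(c) = C1*cos(c)^2


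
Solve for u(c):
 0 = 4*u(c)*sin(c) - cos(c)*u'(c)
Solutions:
 u(c) = C1/cos(c)^4


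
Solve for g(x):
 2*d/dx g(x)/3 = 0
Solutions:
 g(x) = C1


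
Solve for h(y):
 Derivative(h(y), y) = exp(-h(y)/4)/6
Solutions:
 h(y) = 4*log(C1 + y/24)


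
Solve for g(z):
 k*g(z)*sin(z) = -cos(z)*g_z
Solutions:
 g(z) = C1*exp(k*log(cos(z)))


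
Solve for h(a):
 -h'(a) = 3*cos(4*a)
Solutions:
 h(a) = C1 - 3*sin(4*a)/4


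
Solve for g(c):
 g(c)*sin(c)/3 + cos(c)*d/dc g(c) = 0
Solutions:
 g(c) = C1*cos(c)^(1/3)


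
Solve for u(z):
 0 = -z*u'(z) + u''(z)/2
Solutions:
 u(z) = C1 + C2*erfi(z)


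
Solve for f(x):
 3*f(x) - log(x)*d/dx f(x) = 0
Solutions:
 f(x) = C1*exp(3*li(x))


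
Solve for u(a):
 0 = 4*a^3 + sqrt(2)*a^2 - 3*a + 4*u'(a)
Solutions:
 u(a) = C1 - a^4/4 - sqrt(2)*a^3/12 + 3*a^2/8


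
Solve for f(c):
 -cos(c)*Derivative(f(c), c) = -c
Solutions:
 f(c) = C1 + Integral(c/cos(c), c)


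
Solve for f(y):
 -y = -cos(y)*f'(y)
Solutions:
 f(y) = C1 + Integral(y/cos(y), y)


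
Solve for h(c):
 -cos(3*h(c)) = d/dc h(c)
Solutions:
 h(c) = -asin((C1 + exp(6*c))/(C1 - exp(6*c)))/3 + pi/3
 h(c) = asin((C1 + exp(6*c))/(C1 - exp(6*c)))/3


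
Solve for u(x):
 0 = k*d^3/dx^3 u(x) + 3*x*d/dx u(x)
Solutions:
 u(x) = C1 + Integral(C2*airyai(3^(1/3)*x*(-1/k)^(1/3)) + C3*airybi(3^(1/3)*x*(-1/k)^(1/3)), x)


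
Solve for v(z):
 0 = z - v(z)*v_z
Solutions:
 v(z) = -sqrt(C1 + z^2)
 v(z) = sqrt(C1 + z^2)


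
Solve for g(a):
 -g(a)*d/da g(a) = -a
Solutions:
 g(a) = -sqrt(C1 + a^2)
 g(a) = sqrt(C1 + a^2)


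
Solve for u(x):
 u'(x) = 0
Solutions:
 u(x) = C1


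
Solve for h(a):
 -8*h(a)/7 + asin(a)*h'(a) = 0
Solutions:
 h(a) = C1*exp(8*Integral(1/asin(a), a)/7)


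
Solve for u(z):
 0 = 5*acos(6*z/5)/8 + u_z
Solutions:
 u(z) = C1 - 5*z*acos(6*z/5)/8 + 5*sqrt(25 - 36*z^2)/48


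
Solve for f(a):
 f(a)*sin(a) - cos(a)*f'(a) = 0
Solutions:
 f(a) = C1/cos(a)


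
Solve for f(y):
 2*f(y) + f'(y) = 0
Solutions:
 f(y) = C1*exp(-2*y)


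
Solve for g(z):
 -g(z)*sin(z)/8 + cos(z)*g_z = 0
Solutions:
 g(z) = C1/cos(z)^(1/8)


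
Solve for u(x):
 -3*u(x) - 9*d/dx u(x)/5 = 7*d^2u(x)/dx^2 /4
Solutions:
 u(x) = (C1*sin(4*sqrt(111)*x/35) + C2*cos(4*sqrt(111)*x/35))*exp(-18*x/35)


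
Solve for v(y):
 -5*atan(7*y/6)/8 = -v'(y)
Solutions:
 v(y) = C1 + 5*y*atan(7*y/6)/8 - 15*log(49*y^2 + 36)/56


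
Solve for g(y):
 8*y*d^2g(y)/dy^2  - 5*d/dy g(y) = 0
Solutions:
 g(y) = C1 + C2*y^(13/8)


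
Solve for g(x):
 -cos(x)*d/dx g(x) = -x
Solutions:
 g(x) = C1 + Integral(x/cos(x), x)


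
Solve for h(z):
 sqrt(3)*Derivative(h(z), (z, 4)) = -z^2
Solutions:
 h(z) = C1 + C2*z + C3*z^2 + C4*z^3 - sqrt(3)*z^6/1080


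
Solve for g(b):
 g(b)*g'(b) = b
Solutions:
 g(b) = -sqrt(C1 + b^2)
 g(b) = sqrt(C1 + b^2)


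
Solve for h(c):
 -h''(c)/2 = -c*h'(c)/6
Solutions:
 h(c) = C1 + C2*erfi(sqrt(6)*c/6)


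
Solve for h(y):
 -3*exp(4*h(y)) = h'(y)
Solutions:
 h(y) = log(-I*(1/(C1 + 12*y))^(1/4))
 h(y) = log(I*(1/(C1 + 12*y))^(1/4))
 h(y) = log(-(1/(C1 + 12*y))^(1/4))
 h(y) = log(1/(C1 + 12*y))/4


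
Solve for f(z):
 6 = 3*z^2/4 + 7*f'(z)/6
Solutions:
 f(z) = C1 - 3*z^3/14 + 36*z/7


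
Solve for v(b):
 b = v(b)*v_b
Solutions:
 v(b) = -sqrt(C1 + b^2)
 v(b) = sqrt(C1 + b^2)


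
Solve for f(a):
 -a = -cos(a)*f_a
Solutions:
 f(a) = C1 + Integral(a/cos(a), a)


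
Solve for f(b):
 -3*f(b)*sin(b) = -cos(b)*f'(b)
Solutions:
 f(b) = C1/cos(b)^3


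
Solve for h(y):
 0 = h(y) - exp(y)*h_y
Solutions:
 h(y) = C1*exp(-exp(-y))


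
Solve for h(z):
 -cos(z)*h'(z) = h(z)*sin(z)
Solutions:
 h(z) = C1*cos(z)


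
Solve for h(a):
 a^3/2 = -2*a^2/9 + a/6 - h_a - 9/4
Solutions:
 h(a) = C1 - a^4/8 - 2*a^3/27 + a^2/12 - 9*a/4


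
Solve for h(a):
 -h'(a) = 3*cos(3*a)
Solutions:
 h(a) = C1 - sin(3*a)


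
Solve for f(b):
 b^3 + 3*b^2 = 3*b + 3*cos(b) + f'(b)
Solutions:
 f(b) = C1 + b^4/4 + b^3 - 3*b^2/2 - 3*sin(b)


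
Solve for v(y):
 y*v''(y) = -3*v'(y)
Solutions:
 v(y) = C1 + C2/y^2


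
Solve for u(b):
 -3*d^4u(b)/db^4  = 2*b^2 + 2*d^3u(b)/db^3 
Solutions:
 u(b) = C1 + C2*b + C3*b^2 + C4*exp(-2*b/3) - b^5/60 + b^4/8 - 3*b^3/4


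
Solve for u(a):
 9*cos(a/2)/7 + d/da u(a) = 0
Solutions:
 u(a) = C1 - 18*sin(a/2)/7


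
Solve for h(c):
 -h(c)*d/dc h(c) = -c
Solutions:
 h(c) = -sqrt(C1 + c^2)
 h(c) = sqrt(C1 + c^2)


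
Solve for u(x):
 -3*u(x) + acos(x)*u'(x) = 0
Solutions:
 u(x) = C1*exp(3*Integral(1/acos(x), x))


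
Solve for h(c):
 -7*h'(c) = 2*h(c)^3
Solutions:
 h(c) = -sqrt(14)*sqrt(-1/(C1 - 2*c))/2
 h(c) = sqrt(14)*sqrt(-1/(C1 - 2*c))/2


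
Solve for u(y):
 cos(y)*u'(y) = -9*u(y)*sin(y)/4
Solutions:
 u(y) = C1*cos(y)^(9/4)


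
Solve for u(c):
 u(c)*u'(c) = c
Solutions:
 u(c) = -sqrt(C1 + c^2)
 u(c) = sqrt(C1 + c^2)


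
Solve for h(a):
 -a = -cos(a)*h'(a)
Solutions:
 h(a) = C1 + Integral(a/cos(a), a)


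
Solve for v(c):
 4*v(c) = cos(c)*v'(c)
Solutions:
 v(c) = C1*(sin(c)^2 + 2*sin(c) + 1)/(sin(c)^2 - 2*sin(c) + 1)


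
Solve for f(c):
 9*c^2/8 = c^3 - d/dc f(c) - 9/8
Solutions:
 f(c) = C1 + c^4/4 - 3*c^3/8 - 9*c/8


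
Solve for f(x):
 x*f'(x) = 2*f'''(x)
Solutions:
 f(x) = C1 + Integral(C2*airyai(2^(2/3)*x/2) + C3*airybi(2^(2/3)*x/2), x)


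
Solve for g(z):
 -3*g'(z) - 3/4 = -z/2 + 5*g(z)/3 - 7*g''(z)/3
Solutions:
 g(z) = C1*exp(z*(9 - sqrt(221))/14) + C2*exp(z*(9 + sqrt(221))/14) + 3*z/10 - 99/100


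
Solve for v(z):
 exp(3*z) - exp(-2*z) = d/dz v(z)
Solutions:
 v(z) = C1 + exp(3*z)/3 + exp(-2*z)/2


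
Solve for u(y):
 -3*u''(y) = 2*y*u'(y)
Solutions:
 u(y) = C1 + C2*erf(sqrt(3)*y/3)


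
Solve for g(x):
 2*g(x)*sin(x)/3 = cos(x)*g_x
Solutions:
 g(x) = C1/cos(x)^(2/3)


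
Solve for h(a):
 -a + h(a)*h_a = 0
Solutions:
 h(a) = -sqrt(C1 + a^2)
 h(a) = sqrt(C1 + a^2)


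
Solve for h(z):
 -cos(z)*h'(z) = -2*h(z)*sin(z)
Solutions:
 h(z) = C1/cos(z)^2


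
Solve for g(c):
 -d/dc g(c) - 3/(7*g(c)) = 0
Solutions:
 g(c) = -sqrt(C1 - 42*c)/7
 g(c) = sqrt(C1 - 42*c)/7


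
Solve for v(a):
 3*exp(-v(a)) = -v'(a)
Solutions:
 v(a) = log(C1 - 3*a)


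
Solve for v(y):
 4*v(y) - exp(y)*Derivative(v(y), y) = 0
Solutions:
 v(y) = C1*exp(-4*exp(-y))


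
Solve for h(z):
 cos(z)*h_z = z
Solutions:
 h(z) = C1 + Integral(z/cos(z), z)


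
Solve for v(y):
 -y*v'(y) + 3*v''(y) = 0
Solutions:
 v(y) = C1 + C2*erfi(sqrt(6)*y/6)


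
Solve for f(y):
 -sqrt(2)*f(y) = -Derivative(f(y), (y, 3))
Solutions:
 f(y) = C3*exp(2^(1/6)*y) + (C1*sin(2^(1/6)*sqrt(3)*y/2) + C2*cos(2^(1/6)*sqrt(3)*y/2))*exp(-2^(1/6)*y/2)


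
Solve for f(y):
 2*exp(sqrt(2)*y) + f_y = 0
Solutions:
 f(y) = C1 - sqrt(2)*exp(sqrt(2)*y)


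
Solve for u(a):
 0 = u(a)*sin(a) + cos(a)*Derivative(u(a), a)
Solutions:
 u(a) = C1*cos(a)


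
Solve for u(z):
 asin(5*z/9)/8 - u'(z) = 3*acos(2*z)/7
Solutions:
 u(z) = C1 - 3*z*acos(2*z)/7 + z*asin(5*z/9)/8 + 3*sqrt(1 - 4*z^2)/14 + sqrt(81 - 25*z^2)/40


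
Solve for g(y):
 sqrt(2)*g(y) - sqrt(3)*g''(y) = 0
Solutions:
 g(y) = C1*exp(-2^(1/4)*3^(3/4)*y/3) + C2*exp(2^(1/4)*3^(3/4)*y/3)


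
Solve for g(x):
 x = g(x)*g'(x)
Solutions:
 g(x) = -sqrt(C1 + x^2)
 g(x) = sqrt(C1 + x^2)


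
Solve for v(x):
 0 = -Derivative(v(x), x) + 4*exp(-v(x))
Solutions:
 v(x) = log(C1 + 4*x)


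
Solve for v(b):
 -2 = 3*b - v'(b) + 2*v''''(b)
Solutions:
 v(b) = C1 + C4*exp(2^(2/3)*b/2) + 3*b^2/2 + 2*b + (C2*sin(2^(2/3)*sqrt(3)*b/4) + C3*cos(2^(2/3)*sqrt(3)*b/4))*exp(-2^(2/3)*b/4)


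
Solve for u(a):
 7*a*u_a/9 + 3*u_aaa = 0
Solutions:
 u(a) = C1 + Integral(C2*airyai(-7^(1/3)*a/3) + C3*airybi(-7^(1/3)*a/3), a)


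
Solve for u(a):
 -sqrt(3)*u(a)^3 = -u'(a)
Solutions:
 u(a) = -sqrt(2)*sqrt(-1/(C1 + sqrt(3)*a))/2
 u(a) = sqrt(2)*sqrt(-1/(C1 + sqrt(3)*a))/2


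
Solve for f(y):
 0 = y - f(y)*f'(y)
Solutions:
 f(y) = -sqrt(C1 + y^2)
 f(y) = sqrt(C1 + y^2)
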